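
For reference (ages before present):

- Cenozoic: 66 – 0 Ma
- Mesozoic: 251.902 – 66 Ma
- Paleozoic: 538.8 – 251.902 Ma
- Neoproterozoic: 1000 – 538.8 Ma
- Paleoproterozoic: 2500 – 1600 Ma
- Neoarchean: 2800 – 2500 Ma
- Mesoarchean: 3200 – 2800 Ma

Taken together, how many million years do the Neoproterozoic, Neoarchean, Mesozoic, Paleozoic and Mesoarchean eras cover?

1634 million years

Each duration: Neoproterozoic = 461.2; Neoarchean = 300; Mesozoic = 185.902; Paleozoic = 286.898; Mesoarchean = 400.
Sum: 461.2 + 300 + 185.902 + 286.898 + 400 = 1634 Myr.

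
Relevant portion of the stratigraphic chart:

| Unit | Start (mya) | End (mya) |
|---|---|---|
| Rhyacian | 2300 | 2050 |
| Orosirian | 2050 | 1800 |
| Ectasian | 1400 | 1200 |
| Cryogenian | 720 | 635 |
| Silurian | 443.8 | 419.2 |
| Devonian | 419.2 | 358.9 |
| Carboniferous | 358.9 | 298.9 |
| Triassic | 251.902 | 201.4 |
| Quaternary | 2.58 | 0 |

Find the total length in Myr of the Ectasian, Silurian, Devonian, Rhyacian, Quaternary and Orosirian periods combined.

Each duration: Ectasian = 200; Silurian = 24.6; Devonian = 60.3; Rhyacian = 250; Quaternary = 2.58; Orosirian = 250.
Sum: 200 + 24.6 + 60.3 + 250 + 2.58 + 250 = 787.48 Myr.

787.48 million years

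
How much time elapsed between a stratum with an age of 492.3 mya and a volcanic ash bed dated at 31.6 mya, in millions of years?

460.7 million years

492.3 − 31.6 = 460.7 million years.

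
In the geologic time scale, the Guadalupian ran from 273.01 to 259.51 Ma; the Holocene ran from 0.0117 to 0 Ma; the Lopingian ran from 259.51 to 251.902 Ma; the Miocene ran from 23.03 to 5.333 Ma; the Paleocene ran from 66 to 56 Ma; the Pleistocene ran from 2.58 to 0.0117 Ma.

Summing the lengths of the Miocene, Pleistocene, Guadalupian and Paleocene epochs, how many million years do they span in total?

43.7653 million years

Duration is start − end for each: (23.03 − 5.333) + (2.58 − 0.0117) + (273.01 − 259.51) + (66 − 56).
That is 17.697 + 2.5683 + 13.5 + 10, which totals 43.7653 million years.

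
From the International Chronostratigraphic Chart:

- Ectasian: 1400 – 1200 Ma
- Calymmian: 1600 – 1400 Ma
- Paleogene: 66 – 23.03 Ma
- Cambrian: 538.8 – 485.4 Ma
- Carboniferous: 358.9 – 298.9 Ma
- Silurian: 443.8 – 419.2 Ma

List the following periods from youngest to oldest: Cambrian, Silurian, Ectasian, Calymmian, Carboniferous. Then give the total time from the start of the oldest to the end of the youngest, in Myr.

From the excerpt: Cambrian 538.8–485.4; Silurian 443.8–419.2; Ectasian 1400–1200; Calymmian 1600–1400; Carboniferous 358.9–298.9 (Ma).
Larger Ma is earlier, so the oldest is Calymmian and the youngest is Carboniferous; youngest to oldest: Carboniferous, Silurian, Cambrian, Ectasian, Calymmian.
Oldest start 1600 minus youngest end 298.9 gives 1301.1 Myr overall.

Carboniferous → Silurian → Cambrian → Ectasian → Calymmian; total span 1301.1 Myr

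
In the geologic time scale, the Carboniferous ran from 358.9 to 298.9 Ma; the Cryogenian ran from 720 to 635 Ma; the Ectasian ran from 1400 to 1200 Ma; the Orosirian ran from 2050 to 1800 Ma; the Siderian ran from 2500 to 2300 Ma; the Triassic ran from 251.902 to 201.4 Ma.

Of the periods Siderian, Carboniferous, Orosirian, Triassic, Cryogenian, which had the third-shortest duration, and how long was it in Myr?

Durations: Siderian 200; Carboniferous 60; Orosirian 250; Triassic 50.502; Cryogenian 85 Myr.
Sorted shortest-first: Triassic (50.502), Carboniferous (60), Cryogenian (85), Siderian (200), Orosirian (250).
The third shortest is Cryogenian at 85 Myr.

Cryogenian, 85 million years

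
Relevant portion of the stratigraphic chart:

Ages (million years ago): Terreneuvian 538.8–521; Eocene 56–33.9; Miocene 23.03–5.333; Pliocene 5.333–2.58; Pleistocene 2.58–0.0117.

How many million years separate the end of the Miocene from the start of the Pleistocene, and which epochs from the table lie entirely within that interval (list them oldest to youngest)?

End of Miocene = 5.333 Ma; start of Pleistocene = 2.58 Ma.
Gap = 5.333 − 2.58 = 2.753 Myr.
Epochs wholly inside 5.333–2.58 Ma: Pliocene (5.333–2.58).

2.753 million years; Pliocene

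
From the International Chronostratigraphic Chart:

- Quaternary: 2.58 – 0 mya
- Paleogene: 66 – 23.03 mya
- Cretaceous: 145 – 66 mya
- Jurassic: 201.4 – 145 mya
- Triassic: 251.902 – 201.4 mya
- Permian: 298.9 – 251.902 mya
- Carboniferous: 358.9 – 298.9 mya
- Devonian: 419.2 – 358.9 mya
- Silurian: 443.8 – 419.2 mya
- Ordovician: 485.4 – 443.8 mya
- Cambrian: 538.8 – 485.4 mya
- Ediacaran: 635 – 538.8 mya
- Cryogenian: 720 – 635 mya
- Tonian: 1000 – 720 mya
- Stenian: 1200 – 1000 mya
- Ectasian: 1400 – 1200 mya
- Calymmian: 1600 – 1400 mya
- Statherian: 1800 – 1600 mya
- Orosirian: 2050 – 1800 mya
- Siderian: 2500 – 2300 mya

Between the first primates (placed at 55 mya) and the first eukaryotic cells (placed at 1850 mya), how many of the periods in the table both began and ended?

16

1850 Ma sits inside the Orosirian (2050–1800) and 55 Ma inside the Paleogene (66–23.03); neither of those is wholly between the two dates.
The listed periods lying completely between them are Statherian, Calymmian, Ectasian, Stenian, Tonian, Cryogenian, Ediacaran, Cambrian, Ordovician, Silurian, Devonian, Carboniferous, Permian, Triassic, Jurassic, Cretaceous — 16 in all.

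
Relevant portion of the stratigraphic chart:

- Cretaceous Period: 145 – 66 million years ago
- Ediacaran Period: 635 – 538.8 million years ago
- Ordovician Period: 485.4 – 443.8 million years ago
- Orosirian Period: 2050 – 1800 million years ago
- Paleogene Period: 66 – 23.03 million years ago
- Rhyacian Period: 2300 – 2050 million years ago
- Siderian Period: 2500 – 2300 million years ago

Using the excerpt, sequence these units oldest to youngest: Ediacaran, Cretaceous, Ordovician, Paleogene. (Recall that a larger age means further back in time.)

Ediacaran, then Ordovician, then Cretaceous, then Paleogene

Read off each span (Ma): Ediacaran 635–538.8; Cretaceous 145–66; Ordovician 485.4–443.8; Paleogene 66–23.03.
Larger Ma is older, so oldest→youngest is Ediacaran, Ordovician, Cretaceous, Paleogene.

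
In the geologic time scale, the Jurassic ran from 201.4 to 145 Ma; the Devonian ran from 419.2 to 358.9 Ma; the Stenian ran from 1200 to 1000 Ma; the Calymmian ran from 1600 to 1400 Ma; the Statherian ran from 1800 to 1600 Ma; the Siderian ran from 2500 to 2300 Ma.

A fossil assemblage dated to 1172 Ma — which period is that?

1172 Ma lies between 1200 and 1000 Ma, so it falls in the Stenian.

Stenian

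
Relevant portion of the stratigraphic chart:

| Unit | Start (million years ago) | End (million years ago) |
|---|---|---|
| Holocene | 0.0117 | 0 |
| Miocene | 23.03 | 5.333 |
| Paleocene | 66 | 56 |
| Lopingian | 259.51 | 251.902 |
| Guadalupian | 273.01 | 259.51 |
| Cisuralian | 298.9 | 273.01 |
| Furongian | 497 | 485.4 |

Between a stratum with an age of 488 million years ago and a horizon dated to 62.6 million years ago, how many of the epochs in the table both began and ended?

488 Ma sits inside the Furongian (497–485.4) and 62.6 Ma inside the Paleocene (66–56); neither of those is wholly between the two dates.
The listed epochs lying completely between them are Cisuralian, Guadalupian, Lopingian — 3 in all.

3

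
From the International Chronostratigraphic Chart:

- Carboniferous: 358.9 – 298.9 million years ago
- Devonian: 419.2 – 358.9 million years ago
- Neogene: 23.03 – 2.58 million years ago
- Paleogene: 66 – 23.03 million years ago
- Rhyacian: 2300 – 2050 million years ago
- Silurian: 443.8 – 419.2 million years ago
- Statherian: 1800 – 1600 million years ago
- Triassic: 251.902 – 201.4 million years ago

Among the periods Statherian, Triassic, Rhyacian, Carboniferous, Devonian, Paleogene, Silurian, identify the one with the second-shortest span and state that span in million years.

Start − end for each: Statherian 1800 − 1600 = 200; Triassic 251.902 − 201.4 = 50.502; Rhyacian 2300 − 2050 = 250; Carboniferous 358.9 − 298.9 = 60; Devonian 419.2 − 358.9 = 60.3; Paleogene 66 − 23.03 = 42.97; Silurian 443.8 − 419.2 = 24.6.
Ranking these from shortest: Silurian < Paleogene < Triassic < Carboniferous < Devonian < Statherian < Rhyacian.
Position 2 in that ranking is Paleogene, which lasted 42.97 Myr.

Paleogene, 42.97 million years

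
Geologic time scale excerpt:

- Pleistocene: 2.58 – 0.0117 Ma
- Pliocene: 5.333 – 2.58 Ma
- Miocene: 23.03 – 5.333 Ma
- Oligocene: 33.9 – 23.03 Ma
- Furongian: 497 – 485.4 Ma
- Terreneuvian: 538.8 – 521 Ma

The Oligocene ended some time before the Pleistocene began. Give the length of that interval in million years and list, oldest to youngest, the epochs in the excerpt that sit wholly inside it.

20.45 million years; Miocene, Pliocene

End of Oligocene = 23.03 Ma; start of Pleistocene = 2.58 Ma.
Gap = 23.03 − 2.58 = 20.45 Myr.
Epochs wholly inside 23.03–2.58 Ma: Miocene (23.03–5.333), Pliocene (5.333–2.58).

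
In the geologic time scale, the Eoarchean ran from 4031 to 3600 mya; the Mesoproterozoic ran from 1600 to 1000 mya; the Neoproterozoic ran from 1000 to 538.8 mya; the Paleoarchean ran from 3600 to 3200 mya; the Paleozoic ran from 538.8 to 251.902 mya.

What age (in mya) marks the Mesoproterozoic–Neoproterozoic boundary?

The Mesoproterozoic ends and the Neoproterozoic begins at 1000 mya.

1000 mya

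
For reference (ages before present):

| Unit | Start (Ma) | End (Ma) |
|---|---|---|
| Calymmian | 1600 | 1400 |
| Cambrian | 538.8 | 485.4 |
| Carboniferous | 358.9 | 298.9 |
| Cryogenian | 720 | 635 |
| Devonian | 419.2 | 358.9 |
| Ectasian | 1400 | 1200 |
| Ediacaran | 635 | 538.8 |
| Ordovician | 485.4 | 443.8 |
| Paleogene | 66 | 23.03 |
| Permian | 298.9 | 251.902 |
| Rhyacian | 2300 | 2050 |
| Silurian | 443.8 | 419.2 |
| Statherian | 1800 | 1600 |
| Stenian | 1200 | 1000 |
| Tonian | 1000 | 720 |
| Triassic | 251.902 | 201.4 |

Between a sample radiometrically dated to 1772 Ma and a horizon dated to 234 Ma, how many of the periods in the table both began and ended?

12

1772 Ma sits inside the Statherian (1800–1600) and 234 Ma inside the Triassic (251.902–201.4); neither of those is wholly between the two dates.
The listed periods lying completely between them are Calymmian, Ectasian, Stenian, Tonian, Cryogenian, Ediacaran, Cambrian, Ordovician, Silurian, Devonian, Carboniferous, Permian — 12 in all.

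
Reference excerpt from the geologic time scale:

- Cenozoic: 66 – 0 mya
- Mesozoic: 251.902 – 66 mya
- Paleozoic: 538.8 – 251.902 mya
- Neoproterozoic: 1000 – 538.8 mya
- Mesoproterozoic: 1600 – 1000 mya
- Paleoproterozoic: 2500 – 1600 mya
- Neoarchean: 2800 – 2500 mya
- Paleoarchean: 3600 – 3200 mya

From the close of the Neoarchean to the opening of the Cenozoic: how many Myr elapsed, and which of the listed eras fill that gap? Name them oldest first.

2434 million years; Paleoproterozoic, Mesoproterozoic, Neoproterozoic, Paleozoic, Mesozoic

The Neoarchean closes at 2500 Ma and the Cenozoic opens at 66 Ma, so the interval is 2500 − 66 = 2434 Myr.
An era fits inside if it starts at or after 2500 Ma and ends at or before 66 Ma; oldest first that gives Paleoproterozoic, Mesoproterozoic, Neoproterozoic, Paleozoic, Mesozoic.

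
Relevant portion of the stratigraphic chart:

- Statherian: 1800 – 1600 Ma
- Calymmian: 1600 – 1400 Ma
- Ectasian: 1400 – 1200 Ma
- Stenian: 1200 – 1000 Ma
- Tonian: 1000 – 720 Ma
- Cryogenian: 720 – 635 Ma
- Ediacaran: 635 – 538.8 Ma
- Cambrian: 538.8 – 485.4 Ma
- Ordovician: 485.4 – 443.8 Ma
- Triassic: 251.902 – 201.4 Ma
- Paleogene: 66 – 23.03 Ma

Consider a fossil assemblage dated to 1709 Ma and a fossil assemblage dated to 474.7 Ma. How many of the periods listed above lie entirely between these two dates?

7

The older date is 1709 Ma and the younger is 474.7 Ma.
Periods with start < 1709 and end > 474.7 Ma: Calymmian (1600–1400), Ectasian (1400–1200), Stenian (1200–1000), Tonian (1000–720), Cryogenian (720–635), Ediacaran (635–538.8), Cambrian (538.8–485.4).
That is 7 complete periods.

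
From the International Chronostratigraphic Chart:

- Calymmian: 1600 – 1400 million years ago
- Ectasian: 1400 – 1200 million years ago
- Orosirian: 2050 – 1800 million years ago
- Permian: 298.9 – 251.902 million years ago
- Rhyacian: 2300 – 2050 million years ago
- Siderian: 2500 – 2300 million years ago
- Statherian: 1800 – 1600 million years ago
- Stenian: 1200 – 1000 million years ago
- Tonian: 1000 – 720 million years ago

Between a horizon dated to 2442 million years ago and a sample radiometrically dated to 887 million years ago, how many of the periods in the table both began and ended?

The older date is 2442 Ma and the younger is 887 Ma.
Periods with start < 2442 and end > 887 Ma: Rhyacian (2300–2050), Orosirian (2050–1800), Statherian (1800–1600), Calymmian (1600–1400), Ectasian (1400–1200), Stenian (1200–1000).
That is 6 complete periods.

6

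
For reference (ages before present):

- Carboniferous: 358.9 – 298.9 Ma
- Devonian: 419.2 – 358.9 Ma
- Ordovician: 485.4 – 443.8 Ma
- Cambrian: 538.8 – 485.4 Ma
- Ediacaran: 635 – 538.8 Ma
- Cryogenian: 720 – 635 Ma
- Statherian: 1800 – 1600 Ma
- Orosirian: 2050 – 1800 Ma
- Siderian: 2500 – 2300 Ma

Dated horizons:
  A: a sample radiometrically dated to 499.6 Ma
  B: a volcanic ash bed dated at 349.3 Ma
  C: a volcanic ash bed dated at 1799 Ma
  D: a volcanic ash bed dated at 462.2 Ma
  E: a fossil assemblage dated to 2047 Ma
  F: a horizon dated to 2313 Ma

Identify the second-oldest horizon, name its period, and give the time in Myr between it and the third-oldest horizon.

E, in the Orosirian; 248 million years to C

Sorted oldest-first by Ma: F (2313), E (2047), C (1799), A (499.6), D (462.2), B (349.3).
The second oldest is E at 2047 Ma, which lies in 2050–1800 Ma: the Orosirian.
The third oldest is C at 1799 Ma; separation = |2047 − 1799| = 248 Myr.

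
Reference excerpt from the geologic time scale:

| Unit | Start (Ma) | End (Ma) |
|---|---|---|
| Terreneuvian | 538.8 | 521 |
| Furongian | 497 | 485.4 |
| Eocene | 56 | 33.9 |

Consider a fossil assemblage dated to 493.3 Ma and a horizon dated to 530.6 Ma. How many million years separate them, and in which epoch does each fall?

Elapsed time: 530.6 − 493.3 = 37.3 Myr.
493.3 Ma lies within 497–485.4 Ma: Furongian.
530.6 Ma lies within 538.8–521 Ma: Terreneuvian.

37.3 million years apart; the first in the Furongian, the second in the Terreneuvian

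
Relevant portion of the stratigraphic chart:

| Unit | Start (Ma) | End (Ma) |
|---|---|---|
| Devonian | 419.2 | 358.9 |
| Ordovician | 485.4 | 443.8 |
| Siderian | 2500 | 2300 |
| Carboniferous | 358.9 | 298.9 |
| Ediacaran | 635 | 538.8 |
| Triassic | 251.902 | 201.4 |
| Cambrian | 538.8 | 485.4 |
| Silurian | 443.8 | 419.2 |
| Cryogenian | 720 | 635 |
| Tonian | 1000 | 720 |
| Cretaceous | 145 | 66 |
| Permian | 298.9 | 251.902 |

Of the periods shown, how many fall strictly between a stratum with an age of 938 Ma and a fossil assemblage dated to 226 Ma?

938 Ma sits inside the Tonian (1000–720) and 226 Ma inside the Triassic (251.902–201.4); neither of those is wholly between the two dates.
The listed periods lying completely between them are Cryogenian, Ediacaran, Cambrian, Ordovician, Silurian, Devonian, Carboniferous, Permian — 8 in all.

8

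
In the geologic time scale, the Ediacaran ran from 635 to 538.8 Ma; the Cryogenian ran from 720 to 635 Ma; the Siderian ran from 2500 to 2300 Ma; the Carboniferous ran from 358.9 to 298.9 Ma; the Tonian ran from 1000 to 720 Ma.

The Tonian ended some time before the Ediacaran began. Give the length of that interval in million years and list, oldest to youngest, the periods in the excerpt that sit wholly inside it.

85 million years; Cryogenian

End of Tonian = 720 Ma; start of Ediacaran = 635 Ma.
Gap = 720 − 635 = 85 Myr.
Periods wholly inside 720–635 Ma: Cryogenian (720–635).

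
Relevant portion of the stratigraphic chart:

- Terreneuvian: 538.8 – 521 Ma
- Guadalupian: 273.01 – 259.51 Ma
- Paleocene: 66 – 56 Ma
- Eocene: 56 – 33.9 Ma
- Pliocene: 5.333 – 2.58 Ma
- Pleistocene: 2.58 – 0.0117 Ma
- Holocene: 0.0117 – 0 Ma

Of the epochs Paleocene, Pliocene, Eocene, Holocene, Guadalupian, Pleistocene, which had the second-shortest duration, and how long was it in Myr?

Pleistocene, 2.5683 million years

Durations: Paleocene 10; Pliocene 2.753; Eocene 22.1; Holocene 0.0117; Guadalupian 13.5; Pleistocene 2.5683 Myr.
Sorted shortest-first: Holocene (0.0117), Pleistocene (2.5683), Pliocene (2.753), Paleocene (10), Guadalupian (13.5), Eocene (22.1).
The second shortest is Pleistocene at 2.5683 Myr.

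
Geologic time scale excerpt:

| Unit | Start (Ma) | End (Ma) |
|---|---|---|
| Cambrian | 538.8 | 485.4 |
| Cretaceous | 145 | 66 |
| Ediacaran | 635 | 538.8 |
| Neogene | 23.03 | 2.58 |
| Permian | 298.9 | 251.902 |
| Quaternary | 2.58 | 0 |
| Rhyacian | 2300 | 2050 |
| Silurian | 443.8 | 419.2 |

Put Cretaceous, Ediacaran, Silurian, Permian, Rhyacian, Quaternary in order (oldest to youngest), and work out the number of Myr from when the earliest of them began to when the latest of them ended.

From the excerpt: Cretaceous 145–66; Ediacaran 635–538.8; Silurian 443.8–419.2; Permian 298.9–251.902; Rhyacian 2300–2050; Quaternary 2.58–0 (Ma).
Larger Ma is earlier, so the oldest is Rhyacian and the youngest is Quaternary; oldest to youngest: Rhyacian, Ediacaran, Silurian, Permian, Cretaceous, Quaternary.
Oldest start 2300 minus youngest end 0 gives 2300 Myr overall.

Rhyacian, Ediacaran, Silurian, Permian, Cretaceous, Quaternary; total span 2300 Myr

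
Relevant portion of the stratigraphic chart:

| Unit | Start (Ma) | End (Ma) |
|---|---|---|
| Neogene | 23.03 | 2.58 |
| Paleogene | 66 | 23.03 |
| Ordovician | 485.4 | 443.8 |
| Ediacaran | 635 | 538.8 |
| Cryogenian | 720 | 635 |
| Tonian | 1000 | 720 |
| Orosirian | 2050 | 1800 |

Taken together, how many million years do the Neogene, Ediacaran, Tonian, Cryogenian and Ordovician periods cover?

Duration is start − end for each: (23.03 − 2.58) + (635 − 538.8) + (1000 − 720) + (720 − 635) + (485.4 − 443.8).
That is 20.45 + 96.2 + 280 + 85 + 41.6, which totals 523.25 million years.

523.25 million years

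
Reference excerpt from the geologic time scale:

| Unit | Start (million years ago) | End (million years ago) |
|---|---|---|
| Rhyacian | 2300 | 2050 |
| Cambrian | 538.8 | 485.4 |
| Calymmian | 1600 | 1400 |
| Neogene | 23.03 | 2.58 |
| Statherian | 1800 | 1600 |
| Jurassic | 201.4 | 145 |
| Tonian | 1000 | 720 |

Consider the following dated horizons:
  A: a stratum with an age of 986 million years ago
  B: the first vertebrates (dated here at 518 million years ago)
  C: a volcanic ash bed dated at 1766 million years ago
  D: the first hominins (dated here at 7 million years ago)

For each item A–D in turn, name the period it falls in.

A — Tonian; B — Cambrian; C — Statherian; D — Neogene

A: 986 Ma lies in 1000–720 Ma, so Tonian.
B: 518 Ma lies in 538.8–485.4 Ma, so Cambrian.
C: 1766 Ma lies in 1800–1600 Ma, so Statherian.
D: 7 Ma lies in 23.03–2.58 Ma, so Neogene.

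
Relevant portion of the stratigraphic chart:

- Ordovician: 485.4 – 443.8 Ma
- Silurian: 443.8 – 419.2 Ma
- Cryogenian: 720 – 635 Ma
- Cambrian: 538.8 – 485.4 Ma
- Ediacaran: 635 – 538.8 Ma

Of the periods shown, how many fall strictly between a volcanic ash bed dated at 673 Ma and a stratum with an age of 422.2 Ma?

3

673 Ma sits inside the Cryogenian (720–635) and 422.2 Ma inside the Silurian (443.8–419.2); neither of those is wholly between the two dates.
The listed periods lying completely between them are Ediacaran, Cambrian, Ordovician — 3 in all.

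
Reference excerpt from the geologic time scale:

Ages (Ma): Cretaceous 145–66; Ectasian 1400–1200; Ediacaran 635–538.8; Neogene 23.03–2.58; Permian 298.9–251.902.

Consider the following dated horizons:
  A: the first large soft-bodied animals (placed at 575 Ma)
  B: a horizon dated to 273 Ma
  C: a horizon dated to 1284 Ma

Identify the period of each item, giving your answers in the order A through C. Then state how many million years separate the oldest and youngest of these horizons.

Match each age against the start–end ranges in the excerpt: A = 575 Ma → Ediacaran (635–538.8); B = 273 Ma → Permian (298.9–251.902); C = 1284 Ma → Ectasian (1400–1200).
The largest age is 1284 Ma and the smallest is 273 Ma; their difference is 1011 Myr.

A — Ediacaran; B — Permian; C — Ectasian; span 1011 million years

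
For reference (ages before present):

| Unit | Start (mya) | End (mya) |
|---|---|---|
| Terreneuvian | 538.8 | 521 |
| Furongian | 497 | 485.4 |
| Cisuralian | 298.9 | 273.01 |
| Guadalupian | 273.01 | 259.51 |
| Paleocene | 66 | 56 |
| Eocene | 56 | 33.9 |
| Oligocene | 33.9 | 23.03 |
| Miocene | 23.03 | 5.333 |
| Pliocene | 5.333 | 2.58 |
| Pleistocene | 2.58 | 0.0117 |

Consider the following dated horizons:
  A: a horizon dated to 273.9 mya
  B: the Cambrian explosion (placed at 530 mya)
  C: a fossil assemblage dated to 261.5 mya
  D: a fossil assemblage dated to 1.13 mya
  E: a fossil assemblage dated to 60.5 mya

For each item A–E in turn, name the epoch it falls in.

A: 273.9 Ma lies in 298.9–273.01 Ma, so Cisuralian.
B: 530 Ma lies in 538.8–521 Ma, so Terreneuvian.
C: 261.5 Ma lies in 273.01–259.51 Ma, so Guadalupian.
D: 1.13 Ma lies in 2.58–0.0117 Ma, so Pleistocene.
E: 60.5 Ma lies in 66–56 Ma, so Paleocene.

A — Cisuralian; B — Terreneuvian; C — Guadalupian; D — Pleistocene; E — Paleocene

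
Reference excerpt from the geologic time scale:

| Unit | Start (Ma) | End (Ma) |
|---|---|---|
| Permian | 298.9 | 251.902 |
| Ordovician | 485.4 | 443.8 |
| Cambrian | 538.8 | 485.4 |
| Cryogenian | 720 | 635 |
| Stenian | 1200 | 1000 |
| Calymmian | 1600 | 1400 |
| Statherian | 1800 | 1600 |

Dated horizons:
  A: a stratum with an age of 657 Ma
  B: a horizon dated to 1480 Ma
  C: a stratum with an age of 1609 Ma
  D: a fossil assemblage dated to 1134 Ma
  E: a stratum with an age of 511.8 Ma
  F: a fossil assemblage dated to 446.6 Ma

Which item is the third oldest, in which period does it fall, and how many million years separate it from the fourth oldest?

Larger Ma means older, so oldest first: C 1609 > B 1480 > D 1134 > A 657 > E 511.8 > F 446.6.
Counting 3 along gives D (1134 Ma); the excerpt puts that inside the Stenian, 1200–1000 Ma.
Next in line is A (657 Ma), and 1134 − 657 = 477 Myr.

D, in the Stenian; 477 million years to A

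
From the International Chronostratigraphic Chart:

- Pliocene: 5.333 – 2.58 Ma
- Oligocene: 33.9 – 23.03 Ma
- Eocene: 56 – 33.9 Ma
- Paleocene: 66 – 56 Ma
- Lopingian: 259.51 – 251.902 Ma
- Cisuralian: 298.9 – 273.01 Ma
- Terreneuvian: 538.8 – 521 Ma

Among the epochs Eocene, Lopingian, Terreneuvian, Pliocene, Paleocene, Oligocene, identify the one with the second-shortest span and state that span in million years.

Start − end for each: Eocene 56 − 33.9 = 22.1; Lopingian 259.51 − 251.902 = 7.608; Terreneuvian 538.8 − 521 = 17.8; Pliocene 5.333 − 2.58 = 2.753; Paleocene 66 − 56 = 10; Oligocene 33.9 − 23.03 = 10.87.
Ranking these from shortest: Pliocene < Lopingian < Paleocene < Oligocene < Terreneuvian < Eocene.
Position 2 in that ranking is Lopingian, which lasted 7.608 Myr.

Lopingian, 7.608 million years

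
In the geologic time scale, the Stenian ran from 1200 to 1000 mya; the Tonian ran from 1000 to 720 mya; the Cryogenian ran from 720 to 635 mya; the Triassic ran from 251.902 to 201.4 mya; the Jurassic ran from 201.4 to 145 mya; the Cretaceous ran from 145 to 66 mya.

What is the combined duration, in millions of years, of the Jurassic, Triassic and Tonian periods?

386.902 million years

Each duration: Jurassic = 56.4; Triassic = 50.502; Tonian = 280.
Sum: 56.4 + 50.502 + 280 = 386.902 Myr.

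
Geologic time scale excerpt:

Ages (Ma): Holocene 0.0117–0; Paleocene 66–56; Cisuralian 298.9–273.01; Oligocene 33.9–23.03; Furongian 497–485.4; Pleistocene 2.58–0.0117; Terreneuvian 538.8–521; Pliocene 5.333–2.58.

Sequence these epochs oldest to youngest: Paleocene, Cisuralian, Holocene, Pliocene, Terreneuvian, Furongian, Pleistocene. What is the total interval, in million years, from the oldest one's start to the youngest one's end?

Terreneuvian, Furongian, Cisuralian, Paleocene, Pliocene, Pleistocene, Holocene; total span 538.8 Myr

From the excerpt: Paleocene 66–56; Cisuralian 298.9–273.01; Holocene 0.0117–0; Pliocene 5.333–2.58; Terreneuvian 538.8–521; Furongian 497–485.4; Pleistocene 2.58–0.0117 (Ma).
Larger Ma is earlier, so the oldest is Terreneuvian and the youngest is Holocene; oldest to youngest: Terreneuvian, Furongian, Cisuralian, Paleocene, Pliocene, Pleistocene, Holocene.
Oldest start 538.8 minus youngest end 0 gives 538.8 Myr overall.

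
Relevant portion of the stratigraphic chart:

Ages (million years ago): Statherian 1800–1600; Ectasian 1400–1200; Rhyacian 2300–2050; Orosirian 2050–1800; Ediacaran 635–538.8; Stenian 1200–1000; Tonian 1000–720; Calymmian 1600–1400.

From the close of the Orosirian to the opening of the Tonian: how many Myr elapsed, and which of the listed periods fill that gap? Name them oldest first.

End of Orosirian = 1800 Ma; start of Tonian = 1000 Ma.
Gap = 1800 − 1000 = 800 Myr.
Periods wholly inside 1800–1000 Ma: Statherian (1800–1600), Calymmian (1600–1400), Ectasian (1400–1200), Stenian (1200–1000).

800 million years; Statherian, Calymmian, Ectasian, Stenian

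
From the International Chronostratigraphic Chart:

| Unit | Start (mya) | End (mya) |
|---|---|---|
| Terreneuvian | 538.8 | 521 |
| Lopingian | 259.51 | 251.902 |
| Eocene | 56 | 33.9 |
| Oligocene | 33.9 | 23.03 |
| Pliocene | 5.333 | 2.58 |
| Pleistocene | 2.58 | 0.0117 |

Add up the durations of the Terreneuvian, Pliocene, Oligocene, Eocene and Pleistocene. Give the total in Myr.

Each duration: Terreneuvian = 17.8; Pliocene = 2.753; Oligocene = 10.87; Eocene = 22.1; Pleistocene = 2.5683.
Sum: 17.8 + 2.753 + 10.87 + 22.1 + 2.5683 = 56.0913 Myr.

56.0913 million years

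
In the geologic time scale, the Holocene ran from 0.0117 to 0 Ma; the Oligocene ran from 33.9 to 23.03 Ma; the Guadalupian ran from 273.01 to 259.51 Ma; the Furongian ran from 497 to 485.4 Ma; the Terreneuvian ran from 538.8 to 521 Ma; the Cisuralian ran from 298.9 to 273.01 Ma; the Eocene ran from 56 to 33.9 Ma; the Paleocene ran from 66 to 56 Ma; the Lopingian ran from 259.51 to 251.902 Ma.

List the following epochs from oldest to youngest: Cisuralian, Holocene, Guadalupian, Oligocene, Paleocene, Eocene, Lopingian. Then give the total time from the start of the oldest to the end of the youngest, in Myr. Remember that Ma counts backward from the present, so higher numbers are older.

Cisuralian, Guadalupian, Lopingian, Paleocene, Eocene, Oligocene, Holocene; total span 298.9 Myr

Start ages (Ma): Cisuralian 298.9, Guadalupian 273.01, Lopingian 259.51, Paleocene 66, Eocene 56, Oligocene 33.9, Holocene 0.0117.
Ordered oldest to youngest: Cisuralian, Guadalupian, Lopingian, Paleocene, Eocene, Oligocene, Holocene.
Span = 298.9 − 0 = 298.9 Myr.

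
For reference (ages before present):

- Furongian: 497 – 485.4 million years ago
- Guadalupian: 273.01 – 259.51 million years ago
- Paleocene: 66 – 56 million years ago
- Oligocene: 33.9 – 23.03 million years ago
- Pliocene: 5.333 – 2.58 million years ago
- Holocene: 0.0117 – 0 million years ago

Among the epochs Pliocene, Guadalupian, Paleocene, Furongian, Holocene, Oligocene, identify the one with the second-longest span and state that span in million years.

Furongian, 11.6 million years

Durations: Pliocene 2.753; Guadalupian 13.5; Paleocene 10; Furongian 11.6; Holocene 0.0117; Oligocene 10.87 Myr.
Sorted longest-first: Guadalupian (13.5), Furongian (11.6), Oligocene (10.87), Paleocene (10), Pliocene (2.753), Holocene (0.0117).
The second longest is Furongian at 11.6 Myr.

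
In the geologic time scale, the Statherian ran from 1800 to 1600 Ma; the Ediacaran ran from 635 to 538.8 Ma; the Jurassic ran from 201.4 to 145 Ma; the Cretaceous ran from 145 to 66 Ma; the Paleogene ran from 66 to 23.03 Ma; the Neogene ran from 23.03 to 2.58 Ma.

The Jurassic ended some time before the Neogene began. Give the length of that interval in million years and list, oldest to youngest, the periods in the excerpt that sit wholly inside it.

The Jurassic closes at 145 Ma and the Neogene opens at 23.03 Ma, so the interval is 145 − 23.03 = 121.97 Myr.
A period fits inside if it starts at or after 145 Ma and ends at or before 23.03 Ma; oldest first that gives Cretaceous, Paleogene.

121.97 million years; Cretaceous, Paleogene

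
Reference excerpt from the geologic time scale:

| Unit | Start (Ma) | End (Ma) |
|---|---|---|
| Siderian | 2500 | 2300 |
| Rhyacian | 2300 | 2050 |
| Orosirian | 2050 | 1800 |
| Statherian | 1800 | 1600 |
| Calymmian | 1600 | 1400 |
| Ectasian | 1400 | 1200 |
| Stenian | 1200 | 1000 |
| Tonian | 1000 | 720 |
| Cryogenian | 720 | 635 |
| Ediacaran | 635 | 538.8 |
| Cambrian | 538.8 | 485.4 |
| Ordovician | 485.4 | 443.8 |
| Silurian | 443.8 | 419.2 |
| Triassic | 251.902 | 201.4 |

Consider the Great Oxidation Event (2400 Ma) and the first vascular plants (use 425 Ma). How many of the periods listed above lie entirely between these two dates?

The older date is 2400 Ma and the younger is 425 Ma.
Periods with start < 2400 and end > 425 Ma: Rhyacian (2300–2050), Orosirian (2050–1800), Statherian (1800–1600), Calymmian (1600–1400), Ectasian (1400–1200), Stenian (1200–1000), Tonian (1000–720), Cryogenian (720–635), Ediacaran (635–538.8), Cambrian (538.8–485.4), Ordovician (485.4–443.8).
That is 11 complete periods.

11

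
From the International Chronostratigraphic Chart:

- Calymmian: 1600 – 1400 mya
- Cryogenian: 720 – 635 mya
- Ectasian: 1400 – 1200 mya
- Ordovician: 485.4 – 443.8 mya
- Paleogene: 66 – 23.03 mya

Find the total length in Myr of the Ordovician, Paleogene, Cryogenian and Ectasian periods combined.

369.57 million years

Duration is start − end for each: (485.4 − 443.8) + (66 − 23.03) + (720 − 635) + (1400 − 1200).
That is 41.6 + 42.97 + 85 + 200, which totals 369.57 million years.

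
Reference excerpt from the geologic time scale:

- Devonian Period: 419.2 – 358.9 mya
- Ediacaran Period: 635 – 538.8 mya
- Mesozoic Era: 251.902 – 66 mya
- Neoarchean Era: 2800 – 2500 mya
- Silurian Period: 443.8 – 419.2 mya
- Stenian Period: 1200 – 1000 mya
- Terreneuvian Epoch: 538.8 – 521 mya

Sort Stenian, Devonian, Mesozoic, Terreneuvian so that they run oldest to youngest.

Stenian, Terreneuvian, Devonian, Mesozoic

Read off each span (Ma): Stenian 1200–1000; Devonian 419.2–358.9; Mesozoic 251.902–66; Terreneuvian 538.8–521.
Larger Ma is older, so oldest→youngest is Stenian, Terreneuvian, Devonian, Mesozoic.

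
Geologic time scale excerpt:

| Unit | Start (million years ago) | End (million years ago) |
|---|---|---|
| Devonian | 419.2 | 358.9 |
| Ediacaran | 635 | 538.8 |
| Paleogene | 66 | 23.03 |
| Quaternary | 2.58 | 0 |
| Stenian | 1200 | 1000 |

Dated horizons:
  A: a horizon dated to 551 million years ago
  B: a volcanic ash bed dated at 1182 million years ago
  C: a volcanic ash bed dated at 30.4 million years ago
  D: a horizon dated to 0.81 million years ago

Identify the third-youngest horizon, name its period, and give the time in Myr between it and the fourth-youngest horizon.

Smaller Ma means younger, so youngest first: D 0.81 < C 30.4 < A 551 < B 1182.
Counting 3 along gives A (551 Ma); the excerpt puts that inside the Ediacaran, 635–538.8 Ma.
Next in line is B (1182 Ma), and 1182 − 551 = 631 Myr.

A, in the Ediacaran; 631 million years to B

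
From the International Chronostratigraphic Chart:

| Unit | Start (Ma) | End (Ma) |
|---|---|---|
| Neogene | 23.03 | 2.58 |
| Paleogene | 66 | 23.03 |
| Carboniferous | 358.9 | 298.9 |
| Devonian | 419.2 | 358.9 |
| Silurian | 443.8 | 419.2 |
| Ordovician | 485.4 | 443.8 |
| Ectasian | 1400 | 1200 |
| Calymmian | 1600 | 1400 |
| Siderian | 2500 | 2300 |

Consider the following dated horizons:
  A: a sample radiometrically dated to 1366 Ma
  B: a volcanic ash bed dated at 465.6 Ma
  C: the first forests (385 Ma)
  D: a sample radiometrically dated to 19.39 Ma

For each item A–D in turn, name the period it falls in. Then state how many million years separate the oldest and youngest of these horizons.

A — Ectasian; B — Ordovician; C — Devonian; D — Neogene; span 1346.61 million years

A: 1366 Ma lies in 1400–1200 Ma, so Ectasian.
B: 465.6 Ma lies in 485.4–443.8 Ma, so Ordovician.
C: 385 Ma lies in 419.2–358.9 Ma, so Devonian.
D: 19.39 Ma lies in 23.03–2.58 Ma, so Neogene.
Oldest = 1366 Ma, youngest = 19.39 Ma → span 1346.61 Myr.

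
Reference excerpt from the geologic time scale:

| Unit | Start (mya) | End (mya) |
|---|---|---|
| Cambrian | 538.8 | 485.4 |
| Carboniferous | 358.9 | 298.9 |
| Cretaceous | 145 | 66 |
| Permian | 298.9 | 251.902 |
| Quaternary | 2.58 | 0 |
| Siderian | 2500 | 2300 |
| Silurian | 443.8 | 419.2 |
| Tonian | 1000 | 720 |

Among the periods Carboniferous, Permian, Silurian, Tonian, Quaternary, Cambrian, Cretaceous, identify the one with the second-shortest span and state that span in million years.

Durations: Carboniferous 60; Permian 46.998; Silurian 24.6; Tonian 280; Quaternary 2.58; Cambrian 53.4; Cretaceous 79 Myr.
Sorted shortest-first: Quaternary (2.58), Silurian (24.6), Permian (46.998), Cambrian (53.4), Carboniferous (60), Cretaceous (79), Tonian (280).
The second shortest is Silurian at 24.6 Myr.

Silurian, 24.6 million years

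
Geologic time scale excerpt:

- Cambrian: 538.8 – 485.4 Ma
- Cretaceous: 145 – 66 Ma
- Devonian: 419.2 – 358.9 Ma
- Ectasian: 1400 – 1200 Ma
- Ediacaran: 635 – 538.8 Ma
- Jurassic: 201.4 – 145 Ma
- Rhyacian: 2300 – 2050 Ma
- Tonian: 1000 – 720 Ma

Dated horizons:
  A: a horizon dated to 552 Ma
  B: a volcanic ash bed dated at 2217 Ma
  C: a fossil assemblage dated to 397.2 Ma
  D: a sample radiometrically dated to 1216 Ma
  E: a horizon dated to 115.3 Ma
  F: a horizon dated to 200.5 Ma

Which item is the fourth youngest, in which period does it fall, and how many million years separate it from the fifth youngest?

Sorted youngest-first by Ma: E (115.3), F (200.5), C (397.2), A (552), D (1216), B (2217).
The fourth youngest is A at 552 Ma, which lies in 635–538.8 Ma: the Ediacaran.
The fifth youngest is D at 1216 Ma; separation = |552 − 1216| = 664 Myr.

A, in the Ediacaran; 664 million years to D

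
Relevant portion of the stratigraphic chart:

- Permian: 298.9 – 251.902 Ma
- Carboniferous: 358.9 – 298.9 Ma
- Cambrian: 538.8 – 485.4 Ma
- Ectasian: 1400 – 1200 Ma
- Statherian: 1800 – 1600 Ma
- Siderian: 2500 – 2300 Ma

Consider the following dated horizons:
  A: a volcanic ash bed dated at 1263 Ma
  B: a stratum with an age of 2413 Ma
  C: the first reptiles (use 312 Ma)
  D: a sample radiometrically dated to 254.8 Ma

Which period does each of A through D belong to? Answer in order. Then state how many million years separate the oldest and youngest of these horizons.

Match each age against the start–end ranges in the excerpt: A = 1263 Ma → Ectasian (1400–1200); B = 2413 Ma → Siderian (2500–2300); C = 312 Ma → Carboniferous (358.9–298.9); D = 254.8 Ma → Permian (298.9–251.902).
The largest age is 2413 Ma and the smallest is 254.8 Ma; their difference is 2158.2 Myr.

A — Ectasian; B — Siderian; C — Carboniferous; D — Permian; span 2158.2 million years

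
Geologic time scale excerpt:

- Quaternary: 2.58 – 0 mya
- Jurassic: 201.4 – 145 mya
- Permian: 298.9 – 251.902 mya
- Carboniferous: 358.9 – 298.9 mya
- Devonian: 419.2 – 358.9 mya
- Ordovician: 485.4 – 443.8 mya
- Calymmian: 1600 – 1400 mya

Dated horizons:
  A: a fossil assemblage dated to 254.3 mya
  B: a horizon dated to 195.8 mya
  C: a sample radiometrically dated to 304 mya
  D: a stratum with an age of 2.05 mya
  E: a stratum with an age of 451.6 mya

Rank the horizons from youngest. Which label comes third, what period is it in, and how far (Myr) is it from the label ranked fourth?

Smaller Ma means younger, so youngest first: D 2.05 < B 195.8 < A 254.3 < C 304 < E 451.6.
Counting 3 along gives A (254.3 Ma); the excerpt puts that inside the Permian, 298.9–251.902 Ma.
Next in line is C (304 Ma), and 304 − 254.3 = 49.7 Myr.

A, in the Permian; 49.7 million years to C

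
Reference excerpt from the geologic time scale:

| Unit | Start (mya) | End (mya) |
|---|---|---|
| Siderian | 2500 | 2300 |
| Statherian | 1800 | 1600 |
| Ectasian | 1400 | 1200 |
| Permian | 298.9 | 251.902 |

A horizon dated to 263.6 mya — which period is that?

Permian

263.6 Ma lies between 298.9 and 251.902 Ma, so it falls in the Permian.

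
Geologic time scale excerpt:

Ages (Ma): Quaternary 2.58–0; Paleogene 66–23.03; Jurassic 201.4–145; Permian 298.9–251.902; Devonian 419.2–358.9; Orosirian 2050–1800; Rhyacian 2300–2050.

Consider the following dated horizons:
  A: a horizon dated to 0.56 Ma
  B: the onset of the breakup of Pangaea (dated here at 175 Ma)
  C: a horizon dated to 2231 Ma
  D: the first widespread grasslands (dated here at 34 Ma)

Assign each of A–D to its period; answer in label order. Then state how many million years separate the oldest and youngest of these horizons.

Match each age against the start–end ranges in the excerpt: A = 0.56 Ma → Quaternary (2.58–0); B = 175 Ma → Jurassic (201.4–145); C = 2231 Ma → Rhyacian (2300–2050); D = 34 Ma → Paleogene (66–23.03).
The largest age is 2231 Ma and the smallest is 0.56 Ma; their difference is 2230.44 Myr.

A — Quaternary; B — Jurassic; C — Rhyacian; D — Paleogene; span 2230.44 million years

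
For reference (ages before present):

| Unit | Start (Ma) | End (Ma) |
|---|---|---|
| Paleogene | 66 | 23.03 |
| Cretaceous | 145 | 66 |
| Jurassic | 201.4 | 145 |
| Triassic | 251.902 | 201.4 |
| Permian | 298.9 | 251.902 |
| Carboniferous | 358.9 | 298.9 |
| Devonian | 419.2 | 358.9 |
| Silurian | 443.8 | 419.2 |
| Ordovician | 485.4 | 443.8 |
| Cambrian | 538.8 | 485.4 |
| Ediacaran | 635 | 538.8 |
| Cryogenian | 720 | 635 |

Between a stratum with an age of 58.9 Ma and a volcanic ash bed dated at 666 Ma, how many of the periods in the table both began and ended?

10

The older date is 666 Ma and the younger is 58.9 Ma.
Periods with start < 666 and end > 58.9 Ma: Ediacaran (635–538.8), Cambrian (538.8–485.4), Ordovician (485.4–443.8), Silurian (443.8–419.2), Devonian (419.2–358.9), Carboniferous (358.9–298.9), Permian (298.9–251.902), Triassic (251.902–201.4), Jurassic (201.4–145), Cretaceous (145–66).
That is 10 complete periods.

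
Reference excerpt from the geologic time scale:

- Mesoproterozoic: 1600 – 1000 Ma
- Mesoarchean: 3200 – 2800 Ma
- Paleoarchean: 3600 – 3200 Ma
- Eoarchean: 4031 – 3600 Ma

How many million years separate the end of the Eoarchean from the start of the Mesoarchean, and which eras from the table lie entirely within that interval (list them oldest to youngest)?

The Eoarchean closes at 3600 Ma and the Mesoarchean opens at 3200 Ma, so the interval is 3600 − 3200 = 400 Myr.
An era fits inside if it starts at or after 3600 Ma and ends at or before 3200 Ma; oldest first that gives Paleoarchean.

400 million years; Paleoarchean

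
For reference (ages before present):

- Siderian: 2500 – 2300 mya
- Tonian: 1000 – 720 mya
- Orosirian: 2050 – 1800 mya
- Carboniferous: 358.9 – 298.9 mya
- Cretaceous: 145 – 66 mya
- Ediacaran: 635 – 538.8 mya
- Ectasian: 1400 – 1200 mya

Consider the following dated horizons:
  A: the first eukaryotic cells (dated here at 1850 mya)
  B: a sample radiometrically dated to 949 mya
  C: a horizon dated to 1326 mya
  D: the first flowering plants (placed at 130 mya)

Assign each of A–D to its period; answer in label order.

A — Orosirian; B — Tonian; C — Ectasian; D — Cretaceous

Match each age against the start–end ranges in the excerpt: A = 1850 Ma → Orosirian (2050–1800); B = 949 Ma → Tonian (1000–720); C = 1326 Ma → Ectasian (1400–1200); D = 130 Ma → Cretaceous (145–66).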